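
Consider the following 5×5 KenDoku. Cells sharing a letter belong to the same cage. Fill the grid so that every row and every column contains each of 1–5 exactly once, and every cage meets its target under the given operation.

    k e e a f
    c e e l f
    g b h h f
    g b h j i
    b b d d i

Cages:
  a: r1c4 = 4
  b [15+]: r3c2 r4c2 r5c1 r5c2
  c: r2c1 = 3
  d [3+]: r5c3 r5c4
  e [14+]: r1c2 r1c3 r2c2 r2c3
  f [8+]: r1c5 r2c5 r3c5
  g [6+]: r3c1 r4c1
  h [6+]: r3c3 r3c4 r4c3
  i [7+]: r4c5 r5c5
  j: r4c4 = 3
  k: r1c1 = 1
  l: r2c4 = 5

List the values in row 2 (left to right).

Cage k is a single given cell, so r1c1 = 1.
A is a freebie, so r1c4 = 4.
Cage c is a single given cell, leaving r2c1 = 3.
L is a freebie; hence r2c4 = 5.
Cage j is a single given cell, leaving r4c4 = 3.
In row 1, 2 can only go at r1c5, so r1c5 = 2.
The 3 cells of cage f must have sum 8; hence r2c5 = 1.
Cage f has sum 8; hence r3c5 = 5.
The two cells of cage i must have sum 7, which forces r4c5 = 4.
The two cells of cage i must have sum 7, which forces r5c5 = 3.
Cage g needs two cells with sum 6, leaving r3c1 = 4.
4 is placed in row 3, leaving r3c3 = 3.
4 is placed in row 4; hence r4c1 = 2.
2 is placed in row 4, leaving r4c2 = 5.
2 is placed in row 4, which forces r4c3 = 1.
Column 1 already has 4, which forces r5c1 = 5.
Column 3 already has 1, leaving r5c3 = 2.
2 is placed in row 5; hence r5c4 = 1.
Column 2 now contains 5, leaving r1c2 = 3.
3 is placed in column 3, leaving r1c3 = 5.
Cage e needs sum 14, leaving r2c2 = 2.
Column 3 already has 2, which forces r2c3 = 4.
3 is placed in row 3, leaving r3c2 = 1.
Column 4 now contains 1, leaving r3c4 = 2.
Row 5 already has 1, which forces r5c2 = 4.
The full grid is 1 3 5 4 2 / 3 2 4 5 1 / 4 1 3 2 5 / 2 5 1 3 4 / 5 4 2 1 3.

3 2 4 5 1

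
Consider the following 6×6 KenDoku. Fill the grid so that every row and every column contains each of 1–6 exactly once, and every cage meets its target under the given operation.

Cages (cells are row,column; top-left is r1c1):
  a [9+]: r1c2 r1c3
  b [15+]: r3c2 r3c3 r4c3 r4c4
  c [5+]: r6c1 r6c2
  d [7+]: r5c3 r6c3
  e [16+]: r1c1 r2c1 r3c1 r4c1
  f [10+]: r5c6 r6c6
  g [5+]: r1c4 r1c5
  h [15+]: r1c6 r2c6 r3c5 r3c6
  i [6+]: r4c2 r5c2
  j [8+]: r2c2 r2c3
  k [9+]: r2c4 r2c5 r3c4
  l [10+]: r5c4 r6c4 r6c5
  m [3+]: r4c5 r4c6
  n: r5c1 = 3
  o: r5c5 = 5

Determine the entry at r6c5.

4

Cage n is a single given cell, which forces r5c1 = 3.
Cage o is a single given cell, which forces r5c5 = 5.
Column 1 needs a 2, and only r6c1 is open for it.
Cage c's pair has sum 5, leaving r6c2 = 3.
The 3 cells of cage l must have sum 10, leaving r6c4 = 5.
The only place for 2 in row 5 is r5c2.
Cage i's pair has sum 6, leaving r4c2 = 4.
The only place for 1 in column 2 is r3c2.
The only place for 4 in column 3 is r1c3.
Cage a needs two cells with sum 9, so r1c2 = 5.
5 is placed in column 2, so r2c2 = 6.
The two cells of cage j must have sum 8, so r2c3 = 2.
The only place for 6 in column 4 is r4c4.
In row 4, 3 can only go at r4c3, so r4c3 = 3.
Column 3 now contains 3, so r3c3 = 5.
In row 4, 5 can only go at r4c1, so r4c1 = 5.
In row 2, 5 can only go at r2c6, so r2c6 = 5.
The only place for 6 in row 1 is r1c1.
Cage e has sum 16, which forces r2c1 = 1.
6 is placed in column 1, which forces r3c1 = 4.
Row 3 already has 4, so r3c4 = 2.
Column 4 now contains 2, so r1c4 = 3.
The two cells of cage g must have sum 5, so r1c5 = 2.
The 4 cells of cage h must have sum 15, so r1c6 = 1.
3 is placed in column 4, which forces r2c4 = 4.
4 is placed in row 2, so r2c5 = 3.
Column 5 now contains 3, so r3c5 = 6.
6 is placed in row 3, which forces r3c6 = 3.
Column 5 now contains 2, leaving r4c5 = 1.
Column 6 now contains 1, leaving r4c6 = 2.
Column 4 now contains 4, which forces r5c4 = 1.
Column 5 now contains 1, so r6c5 = 4.
4 is placed in row 6, which forces r6c6 = 6.
1 is placed in row 5, so r5c3 = 6.
6 is placed in column 6, so r5c6 = 4.
Row 6 already has 6, which forces r6c3 = 1.
Filled in: 6 5 4 3 2 1 / 1 6 2 4 3 5 / 4 1 5 2 6 3 / 5 4 3 6 1 2 / 3 2 6 1 5 4 / 2 3 1 5 4 6.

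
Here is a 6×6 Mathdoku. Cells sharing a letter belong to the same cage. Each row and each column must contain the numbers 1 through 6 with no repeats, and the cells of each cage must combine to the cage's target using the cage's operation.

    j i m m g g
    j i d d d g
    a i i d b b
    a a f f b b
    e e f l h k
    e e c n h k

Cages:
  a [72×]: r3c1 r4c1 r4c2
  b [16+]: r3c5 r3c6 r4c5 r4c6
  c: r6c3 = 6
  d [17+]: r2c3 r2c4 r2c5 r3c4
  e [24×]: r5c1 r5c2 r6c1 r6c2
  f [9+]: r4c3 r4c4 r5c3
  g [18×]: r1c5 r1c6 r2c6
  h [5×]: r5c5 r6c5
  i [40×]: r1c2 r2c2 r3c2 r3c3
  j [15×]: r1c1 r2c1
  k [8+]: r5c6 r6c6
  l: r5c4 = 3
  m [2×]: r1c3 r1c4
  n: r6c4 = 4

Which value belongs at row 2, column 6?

Cage l is given, leaving r5c4 = 3.
Cage c is given, so r6c3 = 6.
Cage n is given, which forces r6c4 = 4.
The only place for 4 in row 1 is r1c2.
In row 1, 5 can only go at r1c1, so r1c1 = 5.
Column 1 already has 5; hence r2c1 = 3.
In row 6, 5 can only go at r6c5, so r6c5 = 5.
5 is placed in column 5, leaving r5c5 = 1.
In column 1, 1 can only go at r6c1, so r6c1 = 1.
In column 3, 3 can only go at r4c3, so r4c3 = 3.
Cage a needs product 72, leaving r3c1 = 6.
Cage a needs product 72, leaving r4c1 = 2.
Row 4 already has 3; hence r4c2 = 6.
Row 4 already has 2, so r4c4 = 1.
Row 4 now contains 6, which forces r4c5 = 4.
Row 4 already has 4, so r4c6 = 5.
Column 1 already has 2, leaving r5c1 = 4.
Column 2 now contains 6, leaving r5c2 = 2.
4 is placed in row 5, leaving r5c3 = 5.
5 is placed in column 6; hence r5c6 = 6.
Column 2 already has 2, which forces r6c2 = 3.
Row 6 now contains 3, which forces r6c6 = 2.
Cage m needs two cells with product 2; hence r1c3 = 1.
Column 4 already has 1; hence r1c4 = 2.
The 3 cells of cage g must have product 18, leaving r1c5 = 6.
Cage g has product 18; hence r1c6 = 3.
Cage d needs sum 17, so r2c3 = 4.
6 is placed in column 5, so r2c5 = 2.
Column 6 now contains 6; hence r2c6 = 1.
Cage i needs product 40, leaving r3c3 = 2.
Column 4 already has 2, leaving r3c4 = 5.
Cage b has sum 16, which forces r3c5 = 3.
Cage b has sum 16, leaving r3c6 = 4.
Row 2 now contains 1; hence r2c2 = 5.
5 is placed in column 4; hence r2c4 = 6.
Row 3 now contains 5, leaving r3c2 = 1.
Completed grid: 5 4 1 2 6 3 / 3 5 4 6 2 1 / 6 1 2 5 3 4 / 2 6 3 1 4 5 / 4 2 5 3 1 6 / 1 3 6 4 5 2.

1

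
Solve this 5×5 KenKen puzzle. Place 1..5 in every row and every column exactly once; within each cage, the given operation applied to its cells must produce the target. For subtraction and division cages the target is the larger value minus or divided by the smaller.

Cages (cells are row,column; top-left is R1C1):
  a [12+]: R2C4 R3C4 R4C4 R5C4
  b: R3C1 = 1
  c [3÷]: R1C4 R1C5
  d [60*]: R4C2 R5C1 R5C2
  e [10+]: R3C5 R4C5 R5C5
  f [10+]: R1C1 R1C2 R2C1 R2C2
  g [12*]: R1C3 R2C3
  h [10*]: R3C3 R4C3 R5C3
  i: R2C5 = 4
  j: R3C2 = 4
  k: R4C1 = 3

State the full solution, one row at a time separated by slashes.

5 2 4 3 1 / 2 1 3 5 4 / 1 4 5 2 3 / 3 5 1 4 2 / 4 3 2 1 5

I is a freebie; hence R2C5 = 4.
B is a freebie, so R3C1 = 1.
J is a freebie, so R3C2 = 4.
Cage k is a single given cell; hence R4C1 = 3.
Row 4 now contains 3, so R4C2 = 5.
Column 2 already has 5; hence R5C2 = 3.
Cage g needs two cells with product 12, so R1C3 = 4.
Row 2 already has 4, which forces R2C3 = 3.
Cage e needs sum 10; hence R3C5 = 3.
Cage e has sum 10, leaving R4C5 = 2.
The 3 cells of cage d must have product 60, so R5C1 = 4.
Cage e needs sum 10, which forces R5C5 = 5.
The two cells of cage c must have quotient 3; hence R1C4 = 3.
3 is placed in column 5, leaving R1C5 = 1.
Cage h has product 10, so R3C3 = 5.
Row 3 now contains 5, leaving R3C4 = 2.
Row 4 now contains 2; hence R4C3 = 1.
Cage a has sum 12, which forces R4C4 = 4.
Cage h needs product 10; hence R5C3 = 2.
Column 4 now contains 2; hence R5C4 = 1.
Cage f needs sum 10, which forces R1C1 = 5.
Row 1 already has 1, leaving R1C2 = 2.
Cage f needs sum 10, which forces R2C1 = 2.
Cage f has sum 10; hence R2C2 = 1.
Column 4 now contains 1, so R2C4 = 5.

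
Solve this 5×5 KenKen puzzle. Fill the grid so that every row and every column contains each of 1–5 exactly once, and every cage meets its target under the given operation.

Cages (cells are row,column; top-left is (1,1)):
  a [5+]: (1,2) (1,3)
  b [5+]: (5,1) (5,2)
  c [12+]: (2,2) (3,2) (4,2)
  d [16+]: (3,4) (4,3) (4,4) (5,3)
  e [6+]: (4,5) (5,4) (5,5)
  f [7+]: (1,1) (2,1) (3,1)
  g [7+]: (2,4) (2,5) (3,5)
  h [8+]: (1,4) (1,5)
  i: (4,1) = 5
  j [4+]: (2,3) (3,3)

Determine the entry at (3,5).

2

Cage i is given; hence (4,1) = 5.
Row 4 needs a 1, and only (4,5) is open for it.
In row 2, 5 can only go at (2,2), so (2,2) = 5.
Row 3 needs a 5, and only (3,4) is open for it.
Column 4 already has 5, which forces (1,4) = 3.
The two cells of cage h must have sum 8, leaving (1,5) = 5.
Row 1 needs a 2, and only (1,1) is open for it.
In row 3, 2 can only go at (3,5), so (3,5) = 2.
In row 2, 2 can only go at (2,4), so (2,4) = 2.
The 3 cells of cage g must have sum 7, leaving (2,5) = 3.
2 is placed in column 4, which forces (4,4) = 4.
2 is placed in column 4; hence (5,4) = 1.
Cage e has sum 6, so (5,5) = 4.
Row 2 now contains 3, leaving (2,3) = 1.
Cage c has sum 12, leaving (3,2) = 4.
The two cells of cage j must have sum 4, leaving (3,3) = 3.
Row 4 now contains 4, leaving (4,2) = 3.
Cage d needs sum 16, so (4,3) = 2.
Row 5 already has 4, so (5,1) = 3.
Row 5 already has 4, so (5,2) = 2.
Row 5 already has 4; hence (5,3) = 5.
Column 2 already has 4; hence (1,2) = 1.
Column 3 now contains 1; hence (1,3) = 4.
Row 2 now contains 1; hence (2,1) = 4.
4 is placed in row 3, leaving (3,1) = 1.
The full grid is 2 1 4 3 5 / 4 5 1 2 3 / 1 4 3 5 2 / 5 3 2 4 1 / 3 2 5 1 4.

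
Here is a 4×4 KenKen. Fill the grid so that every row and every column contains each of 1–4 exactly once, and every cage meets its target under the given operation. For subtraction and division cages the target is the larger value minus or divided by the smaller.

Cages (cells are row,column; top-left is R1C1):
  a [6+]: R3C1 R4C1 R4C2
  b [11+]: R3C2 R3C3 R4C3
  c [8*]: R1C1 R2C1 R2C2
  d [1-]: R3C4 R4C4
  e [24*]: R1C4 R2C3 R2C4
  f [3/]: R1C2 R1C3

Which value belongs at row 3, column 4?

2

Cage b needs sum 11, so R3C2 = 4.
Cage b has sum 11, leaving R3C3 = 3.
The 3 cells of cage b must have sum 11, leaving R4C3 = 4.
The two cells of cage f must have quotient 3, which forces R1C2 = 3.
Column 3 now contains 3, leaving R1C3 = 1.
Row 1 already has 3, leaving R1C4 = 4.
4 is placed in column 3, leaving R2C3 = 2.
4 is placed in column 4, which forces R2C4 = 3.
Row 1 already has 4, so R1C1 = 2.
The 3 cells of cage c must have product 8, so R2C1 = 4.
Row 2 now contains 2; hence R2C2 = 1.
Column 1 already has 2; hence R3C1 = 1.
1 is placed in row 3; hence R3C4 = 2.
Cage a has sum 6; hence R4C1 = 3.
1 is placed in column 2, which forces R4C2 = 2.
2 is placed in column 4, so R4C4 = 1.
Filled in: 2 3 1 4 / 4 1 2 3 / 1 4 3 2 / 3 2 4 1.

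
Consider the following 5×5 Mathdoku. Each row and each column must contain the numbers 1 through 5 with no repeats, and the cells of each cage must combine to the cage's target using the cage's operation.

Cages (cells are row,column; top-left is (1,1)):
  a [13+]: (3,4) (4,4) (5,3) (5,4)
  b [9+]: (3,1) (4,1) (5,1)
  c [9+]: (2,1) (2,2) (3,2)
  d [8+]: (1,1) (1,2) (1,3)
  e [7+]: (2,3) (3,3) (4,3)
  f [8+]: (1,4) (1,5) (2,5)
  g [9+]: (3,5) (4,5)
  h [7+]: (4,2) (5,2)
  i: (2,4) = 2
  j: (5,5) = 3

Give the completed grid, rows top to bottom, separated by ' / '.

1 4 3 5 2 / 5 3 4 2 1 / 3 1 2 4 5 / 2 5 1 3 4 / 4 2 5 1 3

Cage i is given, leaving (2,4) = 2.
J is a freebie, so (5,5) = 3.
In column 3, 3 can only go at (1,3), so (1,3) = 3.
Cage f has sum 8, which forces (1,5) = 2.
In row 1, 5 can only go at (1,4), so (1,4) = 5.
Cage f needs sum 8, so (2,5) = 1.
Cage a needs sum 13, which forces (5,3) = 5.
1 is placed in row 2, so (2,3) = 4.
The 3 cells of cage c must have sum 9, so (3,2) = 1.
Row 3 now contains 1, so (3,3) = 2.
Column 3 now contains 2; hence (4,3) = 1.
Cage d needs sum 8, so (1,1) = 1.
Column 2 now contains 1, so (1,2) = 4.
Column 2 now contains 4; hence (5,2) = 2.
The 4 cells of cage a must have sum 13, which forces (5,4) = 1.
Cage b has sum 9, which forces (3,1) = 3.
Row 3 already has 3, so (3,4) = 4.
4 is placed in row 3; hence (3,5) = 5.
Cage b needs sum 9; hence (4,1) = 2.
Cage h's pair has sum 7; hence (4,2) = 5.
Column 4 now contains 4; hence (4,4) = 3.
Column 5 now contains 5, leaving (4,5) = 4.
Row 5 now contains 2, so (5,1) = 4.
Column 1 now contains 3, which forces (2,1) = 5.
Column 2 now contains 5, which forces (2,2) = 3.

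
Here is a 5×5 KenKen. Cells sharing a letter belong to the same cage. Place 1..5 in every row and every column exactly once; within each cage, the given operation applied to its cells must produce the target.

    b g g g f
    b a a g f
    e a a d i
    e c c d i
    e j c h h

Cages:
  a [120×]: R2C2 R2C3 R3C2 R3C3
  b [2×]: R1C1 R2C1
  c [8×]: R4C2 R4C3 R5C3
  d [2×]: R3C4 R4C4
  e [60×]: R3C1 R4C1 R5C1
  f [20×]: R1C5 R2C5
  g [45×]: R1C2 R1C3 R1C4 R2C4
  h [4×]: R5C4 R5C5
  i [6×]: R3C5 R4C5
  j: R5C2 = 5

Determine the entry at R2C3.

4

Cage g has product 45; hence R2C4 = 3.
Cage j is given, so R5C2 = 5.
In row 1, 2 can only go at R1C1, so R1C1 = 2.
Column 1 now contains 2, leaving R2C1 = 1.
In row 1, 4 can only go at R1C5, so R1C5 = 4.
Column 5 now contains 4, which forces R2C5 = 5.
Cage h's pair has product 4, leaving R5C4 = 4.
Column 5 now contains 4, leaving R5C5 = 1.
Cage a has product 120; hence R3C2 = 3.
The 4 cells of cage a must have product 120, so R3C3 = 5.
Row 3 already has 3, so R3C5 = 2.
Column 5 already has 2, which forces R4C5 = 3.
4 is placed in row 5, leaving R5C1 = 3.
1 is placed in row 5, so R5C3 = 2.
Column 2 already has 3, so R1C2 = 1.
Cage g needs product 45, leaving R1C3 = 3.
Cage g has product 45, which forces R1C4 = 5.
Cage a has product 120, so R2C2 = 2.
Column 3 already has 2, so R2C3 = 4.
Row 3 already has 5, so R3C1 = 4.
Row 3 now contains 2, leaving R3C4 = 1.
Cage e has product 60; hence R4C1 = 5.
Column 2 now contains 1, so R4C2 = 4.
4 is placed in column 3, leaving R4C3 = 1.
The two cells of cage d must have product 2; hence R4C4 = 2.
Completed grid: 2 1 3 5 4 / 1 2 4 3 5 / 4 3 5 1 2 / 5 4 1 2 3 / 3 5 2 4 1.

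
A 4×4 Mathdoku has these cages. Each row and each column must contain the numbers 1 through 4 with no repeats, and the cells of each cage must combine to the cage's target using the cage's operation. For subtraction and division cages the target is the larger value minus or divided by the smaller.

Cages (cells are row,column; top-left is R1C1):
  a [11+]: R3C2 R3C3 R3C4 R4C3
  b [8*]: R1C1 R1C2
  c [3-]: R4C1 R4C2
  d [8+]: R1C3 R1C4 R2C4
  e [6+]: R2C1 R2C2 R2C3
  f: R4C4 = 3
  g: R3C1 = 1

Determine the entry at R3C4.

Cage g is given, so R3C1 = 1.
Column 1 already has 1, so R4C1 = 4.
Row 4 now contains 4, so R4C2 = 1.
Cage f is a single given cell, leaving R4C4 = 3.
Column 1 now contains 4, so R1C1 = 2.
Cage b's pair has product 8; hence R1C2 = 4.
2 is placed in row 1, leaving R1C3 = 3.
4 is placed in row 1, leaving R1C4 = 1.
Column 1 already has 2, leaving R2C1 = 3.
Row 2 now contains 3; hence R2C2 = 2.
The 3 cells of cage e must have sum 6, which forces R2C3 = 1.
Row 2 now contains 2, leaving R2C4 = 4.
Column 2 already has 2, leaving R3C2 = 3.
Column 3 already has 3, leaving R3C3 = 4.
4 is placed in column 4, which forces R3C4 = 2.
3 is placed in row 4, so R4C3 = 2.
Completed grid: 2 4 3 1 / 3 2 1 4 / 1 3 4 2 / 4 1 2 3.

2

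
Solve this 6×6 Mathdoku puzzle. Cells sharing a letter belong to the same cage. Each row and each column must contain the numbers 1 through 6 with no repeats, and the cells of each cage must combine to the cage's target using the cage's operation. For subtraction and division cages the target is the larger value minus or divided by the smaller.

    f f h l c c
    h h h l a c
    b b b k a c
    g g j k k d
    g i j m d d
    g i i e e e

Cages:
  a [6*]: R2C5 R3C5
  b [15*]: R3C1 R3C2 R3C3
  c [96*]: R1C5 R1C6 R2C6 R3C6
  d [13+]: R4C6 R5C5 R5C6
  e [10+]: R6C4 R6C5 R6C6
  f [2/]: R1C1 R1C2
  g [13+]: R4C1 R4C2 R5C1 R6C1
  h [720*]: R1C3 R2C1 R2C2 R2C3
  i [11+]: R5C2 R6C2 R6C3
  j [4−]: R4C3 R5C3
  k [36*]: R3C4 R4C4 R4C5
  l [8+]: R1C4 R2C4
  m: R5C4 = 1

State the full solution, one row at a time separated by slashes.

Cage h has product 720, which forces R1C3 = 6.
Cage m is given, which forces R5C4 = 1.
The two cells of cage j must have difference 4; hence R4C3 = 1.
Cage j needs two cells with difference 4, leaving R5C3 = 5.
Column 3 already has 5, leaving R2C3 = 4.
Column 3 already has 5; hence R3C3 = 3.
Column 3 now contains 3, leaving R6C3 = 2.
In row 1, 5 can only go at R1C4, so R1C4 = 5.
Cage l's pair has sum 8, leaving R2C4 = 3.
Cage k needs product 36, so R4C5 = 3.
In row 1, 3 can only go at R1C6, so R1C6 = 3.
Cage c has product 96; hence R1C5 = 4.
The 4 cells of cage c must have product 96, leaving R2C6 = 2.
Cage c has product 96; hence R3C6 = 4.
Cage d has sum 13; hence R4C6 = 5.
2 is placed in column 6, which forces R5C6 = 6.
Cage e needs sum 10, so R6C4 = 4.
Column 6 now contains 5, so R6C6 = 1.
6 is placed in row 5; hence R5C5 = 2.
Row 6 now contains 1, so R6C5 = 5.
Cage g needs sum 13; hence R4C1 = 2.
Cage g needs sum 13, so R4C2 = 4.
Row 4 already has 2, leaving R4C4 = 6.
Row 5 already has 2; hence R5C1 = 4.
Cage i needs sum 11; hence R5C2 = 3.
Row 6 already has 5; hence R6C1 = 3.
Row 6 already has 5, which forces R6C2 = 6.
Column 1 already has 2, which forces R1C1 = 1.
Cage f's pair has quotient 2, so R1C2 = 2.
The 4 cells of cage h must have product 720, leaving R2C1 = 6.
6 is placed in column 2, which forces R2C2 = 5.
Row 2 now contains 6, leaving R2C5 = 1.
Column 1 already has 1, which forces R3C1 = 5.
Column 2 already has 5, so R3C2 = 1.
Column 4 now contains 6, so R3C4 = 2.
1 is placed in column 5; hence R3C5 = 6.

1 2 6 5 4 3 / 6 5 4 3 1 2 / 5 1 3 2 6 4 / 2 4 1 6 3 5 / 4 3 5 1 2 6 / 3 6 2 4 5 1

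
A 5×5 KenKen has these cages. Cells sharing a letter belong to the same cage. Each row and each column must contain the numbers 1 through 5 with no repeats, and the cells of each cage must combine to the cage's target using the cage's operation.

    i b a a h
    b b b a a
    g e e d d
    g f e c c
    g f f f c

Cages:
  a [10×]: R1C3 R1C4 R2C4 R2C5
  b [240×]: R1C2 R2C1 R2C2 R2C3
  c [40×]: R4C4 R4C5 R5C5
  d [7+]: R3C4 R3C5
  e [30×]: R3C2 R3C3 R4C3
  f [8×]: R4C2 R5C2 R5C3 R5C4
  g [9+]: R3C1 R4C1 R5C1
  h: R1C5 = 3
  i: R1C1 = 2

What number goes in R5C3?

I is a freebie; hence R1C1 = 2.
Cage b has product 240, which forces R1C2 = 4.
Cage h is a single given cell, leaving R1C5 = 3.
Cage f has product 8, so R4C2 = 1.
4 is placed in column 2, which forces R5C2 = 2.
In row 3, 1 can only go at R3C1, so R3C1 = 1.
The only place for 4 in row 3 is R3C5.
The two cells of cage d must have sum 7, so R3C4 = 3.
Cage c has product 40, so R4C4 = 4.
The 3 cells of cage c must have product 40; hence R4C5 = 2.
Column 4 now contains 4, leaving R5C4 = 1.
Column 5 already has 4, so R5C5 = 5.
The 4 cells of cage a must have product 10, which forces R1C3 = 1.
1 is placed in column 4; hence R1C4 = 5.
1 is placed in column 4; hence R2C4 = 2.
2 is placed in column 5, so R2C5 = 1.
Row 3 already has 3, which forces R3C2 = 5.
Cage e has product 30, leaving R3C3 = 2.
The 3 cells of cage g must have sum 9; hence R4C1 = 5.
The 3 cells of cage e must have product 30, so R4C3 = 3.
5 is placed in row 5, leaving R5C1 = 3.
1 is placed in row 5; hence R5C3 = 4.
3 is placed in column 1, which forces R2C1 = 4.
5 is placed in column 2, leaving R2C2 = 3.
Column 3 already has 4, which forces R2C3 = 5.
Filled in: 2 4 1 5 3 / 4 3 5 2 1 / 1 5 2 3 4 / 5 1 3 4 2 / 3 2 4 1 5.

4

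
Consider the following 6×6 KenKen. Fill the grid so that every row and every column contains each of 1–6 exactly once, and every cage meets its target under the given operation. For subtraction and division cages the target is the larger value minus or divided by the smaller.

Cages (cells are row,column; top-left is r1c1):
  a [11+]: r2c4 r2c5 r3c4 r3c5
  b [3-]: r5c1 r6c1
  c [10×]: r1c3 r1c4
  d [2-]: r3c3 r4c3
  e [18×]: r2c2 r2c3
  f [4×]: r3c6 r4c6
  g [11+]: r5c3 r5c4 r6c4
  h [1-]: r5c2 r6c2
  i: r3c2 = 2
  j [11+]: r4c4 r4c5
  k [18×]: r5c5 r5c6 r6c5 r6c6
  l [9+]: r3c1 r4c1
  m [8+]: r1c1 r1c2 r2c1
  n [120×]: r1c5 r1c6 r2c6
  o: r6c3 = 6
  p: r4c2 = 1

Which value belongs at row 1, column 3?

Cage i is a single given cell, which forces r3c2 = 2.
P is a freebie, which forces r4c2 = 1.
Row 4 already has 1; hence r4c6 = 4.
Cage o is a single given cell; hence r6c3 = 6.
Cage n has product 120, which forces r1c5 = 4.
The two cells of cage e must have product 18, leaving r2c2 = 6.
6 is placed in column 3, so r2c3 = 3.
Row 2 already has 6, which forces r2c6 = 5.
Column 6 already has 4, so r3c6 = 1.
5 is placed in column 6, leaving r1c6 = 6.
Cage d needs two cells with difference 2; hence r3c3 = 4.
Cage d's pair has difference 2, so r4c3 = 2.
Column 3 already has 2, which forces r1c3 = 5.
Cage c's pair has product 10, leaving r1c4 = 2.
Column 4 now contains 2, which forces r2c4 = 1.
1 is placed in row 2, which forces r2c5 = 2.
Column 3 now contains 5, which forces r5c3 = 1.
1 is placed in row 5, so r5c5 = 3.
Row 5 now contains 3, which forces r5c6 = 2.
Column 5 already has 3, so r6c5 = 1.
Column 6 now contains 2, leaving r6c6 = 3.
2 is placed in row 1, which forces r1c1 = 1.
5 is placed in row 1; hence r1c2 = 3.
2 is placed in row 2, which forces r2c1 = 4.
The 4 cells of cage a must have sum 11, so r3c4 = 3.
Column 5 already has 3, which forces r3c5 = 5.
5 is placed in column 5; hence r4c5 = 6.
Cage b's pair has difference 3, which forces r5c1 = 5.
5 is placed in row 5, leaving r5c2 = 4.
Cage g has sum 11, leaving r5c4 = 6.
Cage b needs two cells with difference 3, so r6c1 = 2.
Column 2 already has 4, which forces r6c2 = 5.
Cage g needs sum 11, so r6c4 = 4.
Row 3 already has 3, which forces r3c1 = 6.
6 is placed in row 4, so r4c1 = 3.
6 is placed in row 4, which forces r4c4 = 5.
The full grid is 1 3 5 2 4 6 / 4 6 3 1 2 5 / 6 2 4 3 5 1 / 3 1 2 5 6 4 / 5 4 1 6 3 2 / 2 5 6 4 1 3.

5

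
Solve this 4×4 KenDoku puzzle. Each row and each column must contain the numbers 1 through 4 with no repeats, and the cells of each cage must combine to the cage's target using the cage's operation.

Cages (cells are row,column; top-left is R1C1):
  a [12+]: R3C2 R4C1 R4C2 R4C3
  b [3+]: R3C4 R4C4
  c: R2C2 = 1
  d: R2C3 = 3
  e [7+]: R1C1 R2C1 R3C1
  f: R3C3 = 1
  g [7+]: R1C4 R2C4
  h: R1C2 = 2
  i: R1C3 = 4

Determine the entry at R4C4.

Cage h is given, leaving R1C2 = 2.
I is a freebie, which forces R1C3 = 4.
4 is placed in row 1; hence R1C4 = 3.
Cage c is given; hence R2C2 = 1.
Cage d is a single given cell, leaving R2C3 = 3.
Column 4 now contains 3, leaving R2C4 = 4.
F is a freebie; hence R3C3 = 1.
Row 3 now contains 1, which forces R3C4 = 2.
Column 3 now contains 1, so R4C3 = 2.
Column 4 now contains 2; hence R4C4 = 1.
4 is placed in row 1, which forces R1C1 = 1.
4 is placed in row 2, which forces R2C1 = 2.
Row 3 already has 2, leaving R3C1 = 4.
Cage a has sum 12, leaving R3C2 = 3.
Cage a has sum 12, leaving R4C1 = 3.
Cage a needs sum 12; hence R4C2 = 4.
Filled in: 1 2 4 3 / 2 1 3 4 / 4 3 1 2 / 3 4 2 1.

1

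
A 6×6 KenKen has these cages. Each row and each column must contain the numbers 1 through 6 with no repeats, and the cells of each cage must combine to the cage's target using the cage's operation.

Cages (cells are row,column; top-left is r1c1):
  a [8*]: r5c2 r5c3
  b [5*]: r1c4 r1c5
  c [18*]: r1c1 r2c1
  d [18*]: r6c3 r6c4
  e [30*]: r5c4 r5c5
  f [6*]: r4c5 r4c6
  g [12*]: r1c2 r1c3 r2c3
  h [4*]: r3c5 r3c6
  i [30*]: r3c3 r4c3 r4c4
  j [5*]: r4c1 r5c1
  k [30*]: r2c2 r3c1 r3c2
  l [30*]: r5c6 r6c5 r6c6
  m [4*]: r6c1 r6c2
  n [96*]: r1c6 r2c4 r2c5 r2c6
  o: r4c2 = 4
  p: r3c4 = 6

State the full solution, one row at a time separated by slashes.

3 6 2 1 5 4 / 6 5 1 4 3 2 / 2 3 5 6 4 1 / 5 4 3 2 1 6 / 1 2 4 5 6 3 / 4 1 6 3 2 5

Cage p is given, leaving r3c4 = 6.
Cage o is given, so r4c2 = 4.
Column 2 already has 4, which forces r5c2 = 2.
Row 5 now contains 2, which forces r5c3 = 4.
Column 4 already has 6, which forces r5c4 = 5.
Row 5 now contains 5; hence r5c5 = 6.
Column 2 already has 4, which forces r6c2 = 1.
Column 4 already has 6, leaving r6c4 = 3.
Cage g needs product 12, so r1c2 = 6.
5 is placed in column 4; hence r1c4 = 1.
The two cells of cage b must have product 5, which forces r1c5 = 5.
Cage j needs two cells with product 5, leaving r4c1 = 5.
1 is placed in column 4, so r4c4 = 2.
Row 5 now contains 5, leaving r5c1 = 1.
1 is placed in row 5, leaving r5c6 = 3.
1 is placed in row 6, so r6c1 = 4.
3 is placed in row 6; hence r6c3 = 6.
Column 5 already has 5, leaving r6c5 = 2.
2 is placed in row 6, leaving r6c6 = 5.
Row 1 already has 6, leaving r1c1 = 3.
Row 1 now contains 1, so r1c3 = 2.
The 4 cells of cage n must have product 96, which forces r1c6 = 4.
Cage c's pair has product 18, leaving r2c1 = 6.
The 3 cells of cage g must have product 12; hence r2c3 = 1.
2 is placed in column 4, leaving r2c4 = 4.
Row 2 already has 1, so r2c5 = 3.
6 is placed in row 2, so r2c6 = 2.
Column 1 now contains 1, which forces r3c1 = 2.
Cage i has product 30; hence r3c3 = 5.
Column 6 already has 4, which forces r3c6 = 1.
Column 3 now contains 6, which forces r4c3 = 3.
Cage f needs two cells with product 6, leaving r4c5 = 1.
Column 6 already has 3, leaving r4c6 = 6.
Row 2 already has 3; hence r2c2 = 5.
5 is placed in row 3, which forces r3c2 = 3.
Row 3 now contains 1, so r3c5 = 4.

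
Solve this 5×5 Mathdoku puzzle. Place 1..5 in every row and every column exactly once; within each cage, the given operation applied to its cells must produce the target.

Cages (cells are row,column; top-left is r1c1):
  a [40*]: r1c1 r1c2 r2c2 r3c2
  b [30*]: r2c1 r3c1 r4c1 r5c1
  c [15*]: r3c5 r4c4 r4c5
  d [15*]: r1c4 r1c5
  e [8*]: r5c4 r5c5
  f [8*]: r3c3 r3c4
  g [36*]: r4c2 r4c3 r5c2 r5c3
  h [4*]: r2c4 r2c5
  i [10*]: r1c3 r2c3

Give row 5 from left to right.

5 3 1 4 2

In row 2, 3 can only go at r2c1, so r2c1 = 3.
The only place for 3 in row 3 is r3c5.
Cage d's pair has product 15, leaving r1c4 = 3.
Column 5 now contains 3, leaving r1c5 = 5.
5 is placed in column 5; hence r4c5 = 1.
5 is placed in row 1; hence r1c3 = 2.
Cage i's pair has product 10, so r2c3 = 5.
Cage h needs two cells with product 4, so r2c4 = 1.
Column 5 already has 1, so r2c5 = 4.
2 is placed in column 3; hence r3c3 = 4.
Row 3 already has 4; hence r3c4 = 2.
Column 3 now contains 4, leaving r4c3 = 3.
Row 4 now contains 1; hence r4c4 = 5.
3 is placed in column 3, leaving r5c3 = 1.
Column 4 already has 2, leaving r5c4 = 4.
4 is placed in column 5; hence r5c5 = 2.
Row 2 now contains 4, so r2c2 = 2.
Cage b has product 30; hence r3c1 = 1.
Cage a needs product 40, leaving r3c2 = 5.
5 is placed in row 4, so r4c1 = 2.
Cage g has product 36, leaving r4c2 = 4.
Row 5 already has 2, so r5c1 = 5.
Row 5 already has 2, so r5c2 = 3.
1 is placed in column 1, so r1c1 = 4.
Column 2 already has 4; hence r1c2 = 1.
Filled in: 4 1 2 3 5 / 3 2 5 1 4 / 1 5 4 2 3 / 2 4 3 5 1 / 5 3 1 4 2.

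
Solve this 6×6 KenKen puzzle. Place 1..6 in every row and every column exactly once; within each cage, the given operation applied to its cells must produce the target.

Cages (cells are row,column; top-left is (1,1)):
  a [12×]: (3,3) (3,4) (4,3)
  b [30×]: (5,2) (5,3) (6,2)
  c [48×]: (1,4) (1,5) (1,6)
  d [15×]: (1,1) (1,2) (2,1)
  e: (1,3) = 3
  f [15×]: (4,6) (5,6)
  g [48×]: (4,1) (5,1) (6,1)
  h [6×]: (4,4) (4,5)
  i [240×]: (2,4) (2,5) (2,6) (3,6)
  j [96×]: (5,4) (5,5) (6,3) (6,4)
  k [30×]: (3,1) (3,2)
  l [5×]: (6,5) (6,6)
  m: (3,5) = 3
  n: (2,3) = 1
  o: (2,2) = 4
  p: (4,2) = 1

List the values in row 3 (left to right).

Cage e is given, which forces (1,3) = 3.
Cage o is a single given cell, so (2,2) = 4.
N is a freebie, which forces (2,3) = 1.
M is a freebie, so (3,5) = 3.
P is a freebie; hence (4,2) = 1.
Cage d has product 15, leaving (1,1) = 1.
Column 2 now contains 1, leaving (1,2) = 5.
Cage d has product 15, so (2,1) = 3.
5 is placed in column 2; hence (3,2) = 6.
Row 3 now contains 6, which forces (3,3) = 2.
Cage a needs product 12, which forces (3,4) = 1.
Cage i has product 240, so (3,6) = 4.
Column 3 now contains 2, leaving (4,3) = 6.
Cage h needs two cells with product 6, which forces (4,4) = 3.
The two cells of cage h must have product 6, leaving (4,5) = 2.
Row 4 now contains 3, which forces (4,6) = 5.
Column 3 now contains 2, which forces (5,3) = 5.
Column 6 now contains 5, which forces (5,6) = 3.
Column 3 already has 6, so (6,3) = 4.
Column 6 now contains 5, so (6,6) = 1.
Row 3 now contains 6, which forces (3,1) = 5.
Row 4 now contains 2, so (4,1) = 4.
Row 5 already has 3, so (5,2) = 2.
Cage j has product 96; hence (5,4) = 4.
Cage j has product 96, so (5,5) = 1.
Cage b has product 30, leaving (6,2) = 3.
The 4 cells of cage j must have product 96, leaving (6,4) = 6.
Row 6 now contains 1, so (6,5) = 5.
Column 4 now contains 6; hence (1,4) = 2.
The 3 cells of cage c must have product 48, which forces (1,5) = 4.
Cage c needs product 48, leaving (1,6) = 6.
Cage i needs product 240, leaving (2,4) = 5.
5 is placed in column 5, which forces (2,5) = 6.
Cage i needs product 240, leaving (2,6) = 2.
2 is placed in row 5, so (5,1) = 6.
Row 6 now contains 6, so (6,1) = 2.
Completed grid: 1 5 3 2 4 6 / 3 4 1 5 6 2 / 5 6 2 1 3 4 / 4 1 6 3 2 5 / 6 2 5 4 1 3 / 2 3 4 6 5 1.

5 6 2 1 3 4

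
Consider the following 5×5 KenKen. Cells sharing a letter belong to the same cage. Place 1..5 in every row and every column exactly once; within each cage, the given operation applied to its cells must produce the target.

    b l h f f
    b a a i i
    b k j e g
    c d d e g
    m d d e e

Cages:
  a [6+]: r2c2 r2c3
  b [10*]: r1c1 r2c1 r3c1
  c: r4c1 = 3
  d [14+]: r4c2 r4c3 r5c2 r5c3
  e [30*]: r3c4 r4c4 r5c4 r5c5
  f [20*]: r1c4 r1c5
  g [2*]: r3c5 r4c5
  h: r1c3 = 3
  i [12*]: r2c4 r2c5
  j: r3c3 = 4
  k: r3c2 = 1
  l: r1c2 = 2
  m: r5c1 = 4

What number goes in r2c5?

Cage l is a single given cell; hence r1c2 = 2.
Cage h is given; hence r1c3 = 3.
Cage k is given, leaving r3c2 = 1.
Cage j is a single given cell, so r3c3 = 4.
Row 3 already has 1; hence r3c5 = 2.
Cage c is given, which forces r4c1 = 3.
Column 5 now contains 2, which forces r4c5 = 1.
Cage m is a single given cell, leaving r5c1 = 4.
Cage b has product 10, which forces r1c1 = 1.
Cage b has product 10, which forces r2c1 = 2.
Row 2 now contains 2, which forces r2c3 = 1.
2 is placed in row 3, leaving r3c1 = 5.
Row 3 already has 5, leaving r3c4 = 3.
Cage d has sum 14, so r4c2 = 4.
Cage e has product 30, which forces r4c4 = 2.
Cage d needs sum 14, leaving r5c2 = 3.
Cage e needs product 30; hence r5c4 = 1.
Row 5 now contains 3; hence r5c5 = 5.
Cage f needs two cells with product 20; hence r1c4 = 5.
Column 5 already has 5, so r1c5 = 4.
Column 2 now contains 4, which forces r2c2 = 5.
Column 4 already has 3, so r2c4 = 4.
The two cells of cage i must have product 12; hence r2c5 = 3.
Row 4 already has 2, so r4c3 = 5.
Row 5 now contains 5, leaving r5c3 = 2.
The full grid is 1 2 3 5 4 / 2 5 1 4 3 / 5 1 4 3 2 / 3 4 5 2 1 / 4 3 2 1 5.

3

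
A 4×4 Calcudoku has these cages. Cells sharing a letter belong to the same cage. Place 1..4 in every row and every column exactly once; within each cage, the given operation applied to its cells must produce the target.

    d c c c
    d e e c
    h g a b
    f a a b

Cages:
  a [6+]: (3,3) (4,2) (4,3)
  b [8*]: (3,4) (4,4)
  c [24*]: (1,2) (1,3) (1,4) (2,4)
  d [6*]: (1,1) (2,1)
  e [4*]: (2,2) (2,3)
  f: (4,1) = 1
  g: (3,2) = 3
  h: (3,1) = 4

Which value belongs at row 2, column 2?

1

H is a freebie, which forces (3,1) = 4.
G is a freebie, which forces (3,2) = 3.
Row 3 already has 4, so (3,4) = 2.
Cage f is given; hence (4,1) = 1.
1 is placed in row 4; hence (4,2) = 2.
Column 4 now contains 2, leaving (4,4) = 4.
Cage c needs product 24, so (1,2) = 4.
The 4 cells of cage c must have product 24, which forces (1,3) = 2.
4 is placed in column 2, leaving (2,2) = 1.
Row 2 now contains 1, leaving (2,3) = 4.
Row 2 now contains 1, which forces (2,4) = 3.
Row 3 now contains 2, leaving (3,3) = 1.
Row 4 now contains 4, so (4,3) = 3.
Row 1 now contains 2, which forces (1,1) = 3.
Column 4 already has 3, leaving (1,4) = 1.
Row 2 now contains 3, which forces (2,1) = 2.
The full grid is 3 4 2 1 / 2 1 4 3 / 4 3 1 2 / 1 2 3 4.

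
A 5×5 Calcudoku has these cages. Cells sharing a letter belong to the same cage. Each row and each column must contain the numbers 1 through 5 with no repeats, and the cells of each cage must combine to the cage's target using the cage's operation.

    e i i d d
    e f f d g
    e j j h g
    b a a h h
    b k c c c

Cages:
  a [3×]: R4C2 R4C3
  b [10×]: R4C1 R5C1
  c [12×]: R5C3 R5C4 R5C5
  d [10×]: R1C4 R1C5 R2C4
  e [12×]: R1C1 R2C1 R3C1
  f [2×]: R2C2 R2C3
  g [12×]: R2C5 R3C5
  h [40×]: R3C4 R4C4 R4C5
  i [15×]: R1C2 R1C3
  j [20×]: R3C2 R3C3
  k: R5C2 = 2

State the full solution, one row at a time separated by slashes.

4 5 3 1 2 / 3 1 2 5 4 / 1 4 5 2 3 / 2 3 1 4 5 / 5 2 4 3 1

K is a freebie; hence R5C2 = 2.
Column 2 already has 2, so R2C2 = 1.
Cage f needs two cells with product 2, leaving R2C3 = 2.
2 is placed in row 2; hence R2C4 = 5.
Cage b needs two cells with product 10, leaving R4C1 = 2.
Column 2 already has 1, which forces R4C2 = 3.
Row 4 already has 3, leaving R4C3 = 1.
Row 4 now contains 2, leaving R4C4 = 4.
Row 4 already has 4, which forces R4C5 = 5.
Row 5 now contains 2, which forces R5C1 = 5.
Column 2 now contains 3, leaving R1C2 = 5.
Cage i's pair has product 15, leaving R1C3 = 3.
5 is placed in column 2, so R3C2 = 4.
Row 3 now contains 4, so R3C3 = 5.
Column 4 already has 4, leaving R3C4 = 2.
Row 3 now contains 4, leaving R3C5 = 3.
Column 3 now contains 3; hence R5C3 = 4.
Row 5 now contains 4; hence R5C5 = 1.
Cage e has product 12; hence R1C1 = 4.
2 is placed in column 4, which forces R1C4 = 1.
Column 5 already has 1; hence R1C5 = 2.
The 3 cells of cage e must have product 12, leaving R2C1 = 3.
Column 5 already has 3, so R2C5 = 4.
3 is placed in row 3, leaving R3C1 = 1.
1 is placed in row 5, which forces R5C4 = 3.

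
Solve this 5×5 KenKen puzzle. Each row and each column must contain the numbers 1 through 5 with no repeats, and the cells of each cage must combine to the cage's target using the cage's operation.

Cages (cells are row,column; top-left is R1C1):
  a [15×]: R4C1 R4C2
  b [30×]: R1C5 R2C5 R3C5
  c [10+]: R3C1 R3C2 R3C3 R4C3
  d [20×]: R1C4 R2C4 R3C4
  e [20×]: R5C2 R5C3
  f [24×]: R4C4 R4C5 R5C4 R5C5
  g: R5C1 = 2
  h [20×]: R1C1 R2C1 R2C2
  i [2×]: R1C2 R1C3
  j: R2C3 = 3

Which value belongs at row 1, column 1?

J is a freebie, which forces R2C3 = 3.
Cage g is a single given cell, so R5C1 = 2.
The only place for 3 in row 1 is R1C5.
In row 2, 2 can only go at R2C5, so R2C5 = 2.
2 is placed in column 5; hence R3C5 = 5.
Cage f needs product 24, which forces R4C4 = 2.
Cage f needs product 24, so R5C4 = 3.
In row 5, 1 can only go at R5C5, so R5C5 = 1.
Column 5 now contains 1, leaving R4C5 = 4.
Row 4 now contains 4, leaving R4C3 = 1.
The two cells of cage i must have product 2; hence R1C2 = 1.
1 is placed in column 3; hence R1C3 = 2.
2 is placed in column 3, leaving R3C3 = 4.
Row 3 now contains 4; hence R3C4 = 1.
Column 3 already has 4, which forces R5C3 = 5.
The 3 cells of cage h must have product 20; hence R2C1 = 1.
Row 3 now contains 4; hence R3C1 = 3.
Cage c has sum 10; hence R3C2 = 2.
Column 1 now contains 3, which forces R4C1 = 5.
5 is placed in row 4; hence R4C2 = 3.
Row 5 already has 5; hence R5C2 = 4.
Column 1 now contains 5, which forces R1C1 = 4.
4 is placed in row 1, which forces R1C4 = 5.
4 is placed in column 2; hence R2C2 = 5.
Column 4 now contains 5, so R2C4 = 4.
The full grid is 4 1 2 5 3 / 1 5 3 4 2 / 3 2 4 1 5 / 5 3 1 2 4 / 2 4 5 3 1.

4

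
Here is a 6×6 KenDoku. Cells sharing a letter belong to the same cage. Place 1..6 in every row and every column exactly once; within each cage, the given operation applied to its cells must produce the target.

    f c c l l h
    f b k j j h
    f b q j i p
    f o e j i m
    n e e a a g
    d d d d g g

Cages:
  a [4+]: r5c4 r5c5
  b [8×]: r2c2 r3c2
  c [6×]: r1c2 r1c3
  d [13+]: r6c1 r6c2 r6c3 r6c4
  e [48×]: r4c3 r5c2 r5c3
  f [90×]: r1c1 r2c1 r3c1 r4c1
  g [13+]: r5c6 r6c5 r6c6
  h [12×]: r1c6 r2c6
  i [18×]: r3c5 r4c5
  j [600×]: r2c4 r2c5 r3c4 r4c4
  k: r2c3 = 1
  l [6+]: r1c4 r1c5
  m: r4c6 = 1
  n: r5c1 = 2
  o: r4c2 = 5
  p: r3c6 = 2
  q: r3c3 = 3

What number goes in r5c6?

Cage k is a single given cell, leaving r2c3 = 1.
Cage j needs product 600; hence r2c5 = 5.
Cage q is given; hence r3c3 = 3.
3 is placed in row 3; hence r3c5 = 6.
Cage p is a single given cell, which forces r3c6 = 2.
Cage o is given; hence r4c2 = 5.
Column 5 now contains 6, leaving r4c5 = 3.
Cage m is a single given cell, so r4c6 = 1.
Cage n is given, which forces r5c1 = 2.
Column 5 now contains 3, which forces r5c5 = 1.
The 4 cells of cage f must have product 90, so r2c1 = 3.
The two cells of cage b must have product 8; hence r2c2 = 2.
Row 2 now contains 3; hence r2c6 = 4.
Row 3 already has 2, so r3c2 = 4.
Cage j has product 600; hence r3c4 = 5.
1 is placed in row 4; hence r4c1 = 6.
The 3 cells of cage e must have product 48; hence r4c3 = 2.
6 is placed in row 4; hence r4c4 = 4.
Column 2 now contains 4, which forces r5c2 = 6.
Row 5 already has 6, so r5c3 = 4.
Row 5 now contains 1, which forces r5c4 = 3.
Row 5 now contains 3, which forces r5c6 = 5.
The 4 cells of cage f must have product 90, which forces r1c1 = 5.
The two cells of cage c must have product 6; hence r1c2 = 1.
Column 3 now contains 2, which forces r1c3 = 6.
Column 4 now contains 4, so r1c4 = 2.
Cage l's pair has sum 6, which forces r1c5 = 4.
4 is placed in column 6, leaving r1c6 = 3.
4 is placed in row 2, leaving r2c4 = 6.
Row 3 already has 5, which forces r3c1 = 1.
Cage d needs sum 13, which forces r6c1 = 4.
Column 2 now contains 1, so r6c2 = 3.
Column 3 now contains 6, which forces r6c3 = 5.
Column 4 now contains 2, leaving r6c4 = 1.
The 3 cells of cage g must have sum 13; hence r6c5 = 2.
Cage g has sum 13, which forces r6c6 = 6.
Completed grid: 5 1 6 2 4 3 / 3 2 1 6 5 4 / 1 4 3 5 6 2 / 6 5 2 4 3 1 / 2 6 4 3 1 5 / 4 3 5 1 2 6.

5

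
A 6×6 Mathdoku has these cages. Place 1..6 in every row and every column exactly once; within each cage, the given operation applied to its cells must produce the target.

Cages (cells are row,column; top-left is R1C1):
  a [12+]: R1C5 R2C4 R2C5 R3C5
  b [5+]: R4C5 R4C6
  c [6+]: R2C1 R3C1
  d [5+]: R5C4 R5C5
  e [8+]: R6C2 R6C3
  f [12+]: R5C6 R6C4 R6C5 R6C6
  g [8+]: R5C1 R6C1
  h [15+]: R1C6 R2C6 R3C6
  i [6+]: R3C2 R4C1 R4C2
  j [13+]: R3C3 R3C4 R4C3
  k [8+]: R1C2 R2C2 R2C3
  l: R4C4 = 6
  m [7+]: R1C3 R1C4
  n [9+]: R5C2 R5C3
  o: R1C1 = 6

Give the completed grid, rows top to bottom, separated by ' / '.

Cage o is given, so R1C1 = 6.
Cage l is a single given cell, so R4C4 = 6.
In row 4, 5 can only go at R4C3, so R4C3 = 5.
In column 3, 1 can only go at R2C3, so R2C3 = 1.
In column 1, 1 can only go at R4C1, so R4C1 = 1.
Row 4 needs a 4, and only R4C2 is open for it.
The 3 cells of cage i must have sum 6, so R3C2 = 1.
The only place for 1 in row 1 is R1C5.
The only place for 3 in column 2 is R5C2.
Row 5 now contains 3, leaving R5C1 = 5.
Cage n needs two cells with sum 9, leaving R5C3 = 6.
The two cells of cage d must have sum 5; hence R5C4 = 1.
Cage d's pair has sum 5, so R5C5 = 4.
4 is placed in row 5; hence R5C6 = 2.
The two cells of cage g must have sum 8; hence R6C1 = 3.
Row 6 already has 3, leaving R6C3 = 2.
6 is placed in column 3, so R3C3 = 3.
The 3 cells of cage j must have sum 13, so R3C4 = 5.
The two cells of cage b must have sum 5; hence R4C5 = 2.
Column 6 now contains 2, which forces R4C6 = 3.
The two cells of cage e must have sum 8; hence R6C2 = 6.
Cage f has sum 12, which forces R6C4 = 4.
Cage f has sum 12; hence R6C5 = 5.
Cage f has sum 12, leaving R6C6 = 1.
Column 3 already has 3, so R1C3 = 4.
4 is placed in column 4, leaving R1C4 = 3.
4 is placed in row 1, so R1C6 = 5.
The 4 cells of cage a must have sum 12, so R2C4 = 2.
Cage a has sum 12, which forces R2C5 = 3.
2 is placed in column 5, leaving R3C5 = 6.
Row 3 already has 6, which forces R3C6 = 4.
Row 1 already has 5, which forces R1C2 = 2.
Row 2 now contains 2; hence R2C1 = 4.
Row 2 now contains 2, which forces R2C2 = 5.
Column 6 now contains 4, so R2C6 = 6.
4 is placed in row 3, so R3C1 = 2.

6 2 4 3 1 5 / 4 5 1 2 3 6 / 2 1 3 5 6 4 / 1 4 5 6 2 3 / 5 3 6 1 4 2 / 3 6 2 4 5 1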